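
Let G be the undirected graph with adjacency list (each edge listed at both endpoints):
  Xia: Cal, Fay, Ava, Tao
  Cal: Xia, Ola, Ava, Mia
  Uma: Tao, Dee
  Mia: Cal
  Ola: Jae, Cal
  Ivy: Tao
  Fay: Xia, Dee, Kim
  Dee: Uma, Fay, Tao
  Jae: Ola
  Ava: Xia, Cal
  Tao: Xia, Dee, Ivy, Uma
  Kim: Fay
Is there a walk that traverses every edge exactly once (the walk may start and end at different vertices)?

Degrees: Xia:4, Cal:4, Uma:2, Mia:1, Ola:2, Ivy:1, Fay:3, Dee:3, Jae:1, Ava:2, Tao:4, Kim:1
Odd-degree vertices: Mia, Ivy, Fay, Dee, Jae, Kim (6 total).
With 6 odd-degree vertices (more than two), no single trail can use every edge.

No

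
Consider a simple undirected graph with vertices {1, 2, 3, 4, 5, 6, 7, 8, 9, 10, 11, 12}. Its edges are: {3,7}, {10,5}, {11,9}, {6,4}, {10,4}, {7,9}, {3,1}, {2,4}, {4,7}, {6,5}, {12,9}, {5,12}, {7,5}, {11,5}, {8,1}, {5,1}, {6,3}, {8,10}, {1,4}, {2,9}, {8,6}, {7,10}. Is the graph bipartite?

The cycle 10-7-5-10 has length 3, which is odd, so the graph is not bipartite.

No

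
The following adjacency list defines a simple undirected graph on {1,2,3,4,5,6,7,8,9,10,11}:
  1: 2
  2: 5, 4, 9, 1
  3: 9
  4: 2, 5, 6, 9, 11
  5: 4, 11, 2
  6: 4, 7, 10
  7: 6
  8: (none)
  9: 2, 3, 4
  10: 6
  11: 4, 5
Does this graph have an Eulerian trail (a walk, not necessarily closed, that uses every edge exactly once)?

No

Degrees: 1:1, 2:4, 3:1, 4:5, 5:3, 6:3, 7:1, 8:0, 9:3, 10:1, 11:2
Odd-degree vertices: 1, 3, 4, 5, 6, 7, 9, 10 (8 total).
With 8 odd-degree vertices (more than two), no single trail can use every edge.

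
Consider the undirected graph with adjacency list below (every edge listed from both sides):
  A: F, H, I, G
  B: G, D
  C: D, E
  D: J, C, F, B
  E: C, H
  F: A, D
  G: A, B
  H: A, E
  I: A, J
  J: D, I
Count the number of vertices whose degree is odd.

0

Degrees: A:4, B:2, C:2, D:4, E:2, F:2, G:2, H:2, I:2, J:2
Odd-degree vertices: none.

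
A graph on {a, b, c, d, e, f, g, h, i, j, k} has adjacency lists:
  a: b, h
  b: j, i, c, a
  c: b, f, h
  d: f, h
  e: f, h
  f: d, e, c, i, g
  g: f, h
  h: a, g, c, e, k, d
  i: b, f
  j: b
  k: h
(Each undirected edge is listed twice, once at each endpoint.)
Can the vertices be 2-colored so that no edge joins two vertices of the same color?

Partition the vertices as {b, f, h} vs {a, c, d, e, g, i, j, k}. Each listed edge has one endpoint in each part, so the graph is bipartite.

Yes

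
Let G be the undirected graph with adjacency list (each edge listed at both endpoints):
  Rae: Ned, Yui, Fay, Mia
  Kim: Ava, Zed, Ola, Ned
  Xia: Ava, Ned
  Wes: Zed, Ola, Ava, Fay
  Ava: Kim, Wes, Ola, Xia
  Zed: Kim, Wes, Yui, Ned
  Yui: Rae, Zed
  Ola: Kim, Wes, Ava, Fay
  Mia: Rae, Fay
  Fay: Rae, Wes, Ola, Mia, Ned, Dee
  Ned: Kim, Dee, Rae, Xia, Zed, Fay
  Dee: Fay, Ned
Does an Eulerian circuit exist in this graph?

Degrees: Rae:4, Kim:4, Xia:2, Wes:4, Ava:4, Zed:4, Yui:2, Ola:4, Mia:2, Fay:6, Ned:6, Dee:2
All degrees are even and the non-isolated vertices are connected — an Eulerian circuit exists.

Yes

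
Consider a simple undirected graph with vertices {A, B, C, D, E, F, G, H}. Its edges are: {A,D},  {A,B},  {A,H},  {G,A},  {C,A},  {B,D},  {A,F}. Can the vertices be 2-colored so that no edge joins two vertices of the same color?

The cycle B-D-A-B has length 3, which is odd, so the graph is not bipartite.

No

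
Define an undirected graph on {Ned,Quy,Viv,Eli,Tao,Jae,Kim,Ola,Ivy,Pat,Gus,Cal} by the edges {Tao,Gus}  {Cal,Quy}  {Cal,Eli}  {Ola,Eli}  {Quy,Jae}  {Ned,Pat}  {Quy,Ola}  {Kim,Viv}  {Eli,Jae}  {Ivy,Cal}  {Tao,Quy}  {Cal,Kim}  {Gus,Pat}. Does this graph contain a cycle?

The graph has 12 vertices, 13 edges, and 1 connected component.
One cycle is Quy-Cal-Eli-Ola-Quy.

Yes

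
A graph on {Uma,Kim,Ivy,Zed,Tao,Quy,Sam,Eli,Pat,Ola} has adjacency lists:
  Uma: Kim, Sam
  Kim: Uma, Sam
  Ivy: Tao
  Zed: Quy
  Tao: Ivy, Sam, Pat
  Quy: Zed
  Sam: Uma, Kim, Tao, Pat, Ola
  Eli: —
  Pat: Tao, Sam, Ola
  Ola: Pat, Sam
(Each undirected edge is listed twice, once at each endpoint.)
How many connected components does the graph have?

3

Component: {Eli}
Component: {Zed, Quy}
Component: {Uma, Kim, Ivy, Tao, Sam, Pat, Ola}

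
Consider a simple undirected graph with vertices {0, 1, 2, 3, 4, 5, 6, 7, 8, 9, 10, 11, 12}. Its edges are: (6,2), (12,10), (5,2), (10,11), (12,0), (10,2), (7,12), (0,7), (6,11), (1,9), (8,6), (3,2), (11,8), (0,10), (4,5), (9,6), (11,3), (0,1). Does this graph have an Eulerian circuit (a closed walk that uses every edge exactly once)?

No

Degrees: 0:4, 1:2, 2:4, 3:2, 4:1, 5:2, 6:4, 7:2, 8:2, 9:2, 10:4, 11:4, 12:3
Vertices with odd degree: 4, 12. An Eulerian circuit requires all degrees even.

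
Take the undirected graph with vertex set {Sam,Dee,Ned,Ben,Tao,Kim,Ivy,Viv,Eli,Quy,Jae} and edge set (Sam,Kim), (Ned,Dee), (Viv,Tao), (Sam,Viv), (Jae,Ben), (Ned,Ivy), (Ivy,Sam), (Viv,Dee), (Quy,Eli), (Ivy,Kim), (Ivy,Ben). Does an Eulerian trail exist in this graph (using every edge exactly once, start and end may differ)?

Degrees: Sam:3, Dee:2, Ned:2, Ben:2, Tao:1, Kim:2, Ivy:4, Viv:3, Eli:1, Quy:1, Jae:1
Odd-degree vertices: Sam, Tao, Viv, Eli, Quy, Jae (6 total).
An Eulerian trail requires 0 or 2 odd-degree vertices; here there are 6.

No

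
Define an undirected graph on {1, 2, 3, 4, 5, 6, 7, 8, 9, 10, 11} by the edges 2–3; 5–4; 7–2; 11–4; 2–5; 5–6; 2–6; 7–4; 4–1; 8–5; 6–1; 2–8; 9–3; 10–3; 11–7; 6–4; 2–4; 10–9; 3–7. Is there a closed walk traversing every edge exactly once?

Yes

Degrees: 1:2, 2:6, 3:4, 4:6, 5:4, 6:4, 7:4, 8:2, 9:2, 10:2, 11:2
All degrees are even and the non-isolated vertices are connected — an Eulerian circuit exists.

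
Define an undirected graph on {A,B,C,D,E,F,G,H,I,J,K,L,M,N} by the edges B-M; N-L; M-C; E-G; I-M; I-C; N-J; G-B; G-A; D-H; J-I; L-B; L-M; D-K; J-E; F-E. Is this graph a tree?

The graph has 14 vertices and 16 edges.
It splits into 2 components, so it cannot be a tree.

No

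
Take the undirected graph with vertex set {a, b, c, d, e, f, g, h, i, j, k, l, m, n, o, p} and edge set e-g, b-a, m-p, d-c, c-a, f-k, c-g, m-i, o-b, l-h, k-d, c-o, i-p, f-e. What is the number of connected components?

Component: {j}
Component: {n}
Component: {h, l}
Component: {i, m, p}
Component: {a, b, c, d, e, f, g, k, o}

5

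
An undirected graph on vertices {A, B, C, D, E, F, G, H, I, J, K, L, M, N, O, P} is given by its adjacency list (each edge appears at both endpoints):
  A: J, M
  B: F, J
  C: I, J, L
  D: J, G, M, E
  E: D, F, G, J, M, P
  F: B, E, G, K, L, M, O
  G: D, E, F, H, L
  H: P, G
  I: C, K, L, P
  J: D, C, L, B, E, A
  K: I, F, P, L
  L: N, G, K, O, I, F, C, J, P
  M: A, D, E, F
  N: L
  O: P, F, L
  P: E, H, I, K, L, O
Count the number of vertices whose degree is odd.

Degrees: A:2, B:2, C:3, D:4, E:6, F:7, G:5, H:2, I:4, J:6, K:4, L:9, M:4, N:1, O:3, P:6
Odd-degree vertices: C, F, G, L, N, O.

6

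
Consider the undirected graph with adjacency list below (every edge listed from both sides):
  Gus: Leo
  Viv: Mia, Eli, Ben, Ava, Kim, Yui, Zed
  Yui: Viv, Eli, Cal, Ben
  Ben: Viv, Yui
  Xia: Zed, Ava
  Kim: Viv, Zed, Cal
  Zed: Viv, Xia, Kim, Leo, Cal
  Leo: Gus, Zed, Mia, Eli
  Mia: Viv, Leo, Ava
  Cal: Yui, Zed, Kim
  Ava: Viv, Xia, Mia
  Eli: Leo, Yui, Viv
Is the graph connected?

Yes

A breadth-first search from Gus visits Gus, Leo, Zed, Eli, Mia, Viv, Kim, Xia, Cal, Yui, Ava, Ben — all 12 vertices — so the graph is connected.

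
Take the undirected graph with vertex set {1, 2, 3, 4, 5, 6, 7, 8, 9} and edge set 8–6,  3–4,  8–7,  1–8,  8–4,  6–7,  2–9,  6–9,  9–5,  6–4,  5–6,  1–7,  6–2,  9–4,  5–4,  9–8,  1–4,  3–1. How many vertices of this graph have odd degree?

4

Degrees: 1:4, 2:2, 3:2, 4:6, 5:3, 6:6, 7:3, 8:5, 9:5
Odd-degree vertices: 5, 7, 8, 9.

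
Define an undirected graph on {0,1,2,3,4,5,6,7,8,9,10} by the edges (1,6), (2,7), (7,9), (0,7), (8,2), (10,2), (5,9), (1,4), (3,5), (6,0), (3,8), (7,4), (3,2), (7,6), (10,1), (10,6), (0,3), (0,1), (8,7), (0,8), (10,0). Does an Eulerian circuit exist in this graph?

Degrees: 0:6, 1:4, 2:4, 3:4, 4:2, 5:2, 6:4, 7:6, 8:4, 9:2, 10:4
Every vertex has even degree and the edges form a single connected piece, so an Eulerian circuit exists.

Yes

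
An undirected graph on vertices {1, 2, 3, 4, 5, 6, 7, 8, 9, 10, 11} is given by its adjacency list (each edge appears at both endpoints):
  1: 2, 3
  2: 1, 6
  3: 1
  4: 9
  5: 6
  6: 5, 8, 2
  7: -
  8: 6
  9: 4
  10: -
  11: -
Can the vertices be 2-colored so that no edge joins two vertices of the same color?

Yes

Color {2, 3, 5, 7, 8, 9, 10, 11} black and {1, 4, 6} white. No edge joins two same-colored vertices, so the graph is bipartite.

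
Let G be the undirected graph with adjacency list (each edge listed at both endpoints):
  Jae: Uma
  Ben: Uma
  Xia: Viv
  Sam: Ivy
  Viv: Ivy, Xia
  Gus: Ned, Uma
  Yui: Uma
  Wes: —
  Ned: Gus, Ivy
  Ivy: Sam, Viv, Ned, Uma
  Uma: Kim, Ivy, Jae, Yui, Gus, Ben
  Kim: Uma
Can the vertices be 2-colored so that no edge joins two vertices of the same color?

A valid 2-coloring puts {Sam, Viv, Wes, Ned, Uma} on one side and {Jae, Ben, Xia, Gus, Yui, Ivy, Kim} on the other; every edge crosses between the two sides.

Yes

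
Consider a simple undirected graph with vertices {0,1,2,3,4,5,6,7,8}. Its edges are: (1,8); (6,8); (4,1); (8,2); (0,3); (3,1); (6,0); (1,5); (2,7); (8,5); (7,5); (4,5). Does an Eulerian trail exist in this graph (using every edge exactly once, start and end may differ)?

Degrees: 0:2, 1:4, 2:2, 3:2, 4:2, 5:4, 6:2, 7:2, 8:4
Odd-degree vertices: none (0 total).
The non-isolated vertices are connected and exactly 0 have odd degree, so an Eulerian trail exists.

Yes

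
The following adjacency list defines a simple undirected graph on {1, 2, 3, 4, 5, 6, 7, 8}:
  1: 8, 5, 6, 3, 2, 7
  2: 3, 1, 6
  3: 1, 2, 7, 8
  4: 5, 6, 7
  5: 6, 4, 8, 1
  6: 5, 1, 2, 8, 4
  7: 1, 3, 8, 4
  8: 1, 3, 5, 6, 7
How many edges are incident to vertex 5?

Neighbors of 5: 1, 4, 6, 8.

4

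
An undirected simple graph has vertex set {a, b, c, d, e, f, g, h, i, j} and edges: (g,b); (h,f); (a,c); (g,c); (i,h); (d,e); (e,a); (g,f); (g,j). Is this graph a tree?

The graph has 10 vertices and 9 edges.
Connected and |E| = |V| - 1, which characterizes a tree.

Yes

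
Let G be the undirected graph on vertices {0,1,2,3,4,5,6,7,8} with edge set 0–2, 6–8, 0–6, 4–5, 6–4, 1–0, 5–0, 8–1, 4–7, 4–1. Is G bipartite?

Yes

A valid 2-coloring puts {1, 2, 3, 5, 6, 7} on one side and {0, 4, 8} on the other; every edge crosses between the two sides.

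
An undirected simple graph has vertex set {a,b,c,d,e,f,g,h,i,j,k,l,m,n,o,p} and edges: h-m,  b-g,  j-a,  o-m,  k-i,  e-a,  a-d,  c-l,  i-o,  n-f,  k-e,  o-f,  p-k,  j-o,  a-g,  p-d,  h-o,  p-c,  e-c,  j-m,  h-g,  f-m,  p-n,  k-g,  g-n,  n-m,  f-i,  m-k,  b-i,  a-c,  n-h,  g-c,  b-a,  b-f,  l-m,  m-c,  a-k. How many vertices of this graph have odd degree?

6

Degrees: a:7, b:4, c:6, d:2, e:3, f:5, g:6, h:4, i:4, j:3, k:6, l:2, m:8, n:5, o:5, p:4
Odd-degree vertices: a, e, f, j, n, o.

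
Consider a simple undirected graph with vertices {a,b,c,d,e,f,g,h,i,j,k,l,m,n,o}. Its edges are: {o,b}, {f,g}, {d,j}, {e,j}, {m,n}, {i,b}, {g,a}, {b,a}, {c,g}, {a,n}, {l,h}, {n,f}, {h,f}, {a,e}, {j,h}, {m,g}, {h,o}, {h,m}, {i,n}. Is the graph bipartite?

Yes

Color {b, d, e, g, h, k, n} black and {a, c, f, i, j, l, m, o} white. No edge joins two same-colored vertices, so the graph is bipartite.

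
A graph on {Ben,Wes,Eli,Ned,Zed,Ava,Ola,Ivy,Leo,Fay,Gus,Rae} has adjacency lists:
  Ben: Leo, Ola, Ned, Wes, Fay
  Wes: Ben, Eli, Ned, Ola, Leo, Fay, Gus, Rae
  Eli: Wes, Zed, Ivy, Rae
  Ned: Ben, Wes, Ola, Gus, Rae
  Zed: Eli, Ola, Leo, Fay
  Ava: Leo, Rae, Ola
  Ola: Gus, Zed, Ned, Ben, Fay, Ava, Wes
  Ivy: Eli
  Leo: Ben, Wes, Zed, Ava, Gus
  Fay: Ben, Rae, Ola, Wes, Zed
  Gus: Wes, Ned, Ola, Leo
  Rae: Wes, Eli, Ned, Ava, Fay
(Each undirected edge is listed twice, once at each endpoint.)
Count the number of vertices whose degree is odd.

8

Degrees: Ben:5, Wes:8, Eli:4, Ned:5, Zed:4, Ava:3, Ola:7, Ivy:1, Leo:5, Fay:5, Gus:4, Rae:5
Odd-degree vertices: Ben, Ned, Ava, Ola, Ivy, Leo, Fay, Rae.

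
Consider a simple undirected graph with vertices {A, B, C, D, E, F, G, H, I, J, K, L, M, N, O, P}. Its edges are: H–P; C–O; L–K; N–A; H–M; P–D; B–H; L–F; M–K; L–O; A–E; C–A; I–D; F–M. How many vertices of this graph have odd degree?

8

Degrees: A:3, B:1, C:2, D:2, E:1, F:2, G:0, H:3, I:1, J:0, K:2, L:3, M:3, N:1, O:2, P:2
Odd-degree vertices: A, B, E, H, I, L, M, N.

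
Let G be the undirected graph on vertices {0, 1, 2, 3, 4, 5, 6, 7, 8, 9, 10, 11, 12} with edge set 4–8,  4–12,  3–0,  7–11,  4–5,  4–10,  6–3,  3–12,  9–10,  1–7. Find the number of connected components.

3

Component: {2}
Component: {1, 7, 11}
Component: {0, 3, 4, 5, 6, 8, 9, 10, 12}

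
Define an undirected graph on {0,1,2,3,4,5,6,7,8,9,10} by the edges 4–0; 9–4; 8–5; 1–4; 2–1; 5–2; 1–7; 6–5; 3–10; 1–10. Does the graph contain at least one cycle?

|V| = 11, |E| = 10, number of components = 1.
Since 10 = 11 - 1, the graph is a forest and contains no cycle.

No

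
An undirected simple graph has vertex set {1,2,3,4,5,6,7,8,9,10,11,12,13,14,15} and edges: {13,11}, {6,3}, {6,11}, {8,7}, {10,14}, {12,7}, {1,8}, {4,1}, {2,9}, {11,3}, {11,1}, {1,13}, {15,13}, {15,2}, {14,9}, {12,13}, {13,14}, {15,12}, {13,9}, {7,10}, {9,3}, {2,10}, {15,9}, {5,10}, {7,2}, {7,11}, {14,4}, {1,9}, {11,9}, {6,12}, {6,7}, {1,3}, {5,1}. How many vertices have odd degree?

2

Degrees: 1:7, 2:4, 3:4, 4:2, 5:2, 6:4, 7:6, 8:2, 9:7, 10:4, 11:6, 12:4, 13:6, 14:4, 15:4
Odd-degree vertices: 1, 9.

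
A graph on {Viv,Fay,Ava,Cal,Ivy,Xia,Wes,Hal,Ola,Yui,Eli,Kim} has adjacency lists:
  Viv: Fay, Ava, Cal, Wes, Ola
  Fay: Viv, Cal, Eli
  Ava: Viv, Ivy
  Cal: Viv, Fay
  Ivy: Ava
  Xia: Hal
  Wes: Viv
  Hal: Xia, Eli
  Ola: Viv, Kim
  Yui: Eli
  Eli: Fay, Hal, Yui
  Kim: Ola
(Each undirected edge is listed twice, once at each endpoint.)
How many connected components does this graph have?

1

Component: {Viv, Fay, Ava, Cal, Ivy, Xia, Wes, Hal, Ola, Yui, Eli, Kim}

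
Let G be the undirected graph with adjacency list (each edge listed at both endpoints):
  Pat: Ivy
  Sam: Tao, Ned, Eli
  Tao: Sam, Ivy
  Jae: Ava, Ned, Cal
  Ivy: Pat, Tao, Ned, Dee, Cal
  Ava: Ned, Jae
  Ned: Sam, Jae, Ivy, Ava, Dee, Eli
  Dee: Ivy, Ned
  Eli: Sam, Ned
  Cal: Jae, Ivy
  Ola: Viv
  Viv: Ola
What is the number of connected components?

Component: {Ola, Viv}
Component: {Pat, Sam, Tao, Jae, Ivy, Ava, Ned, Dee, Eli, Cal}

2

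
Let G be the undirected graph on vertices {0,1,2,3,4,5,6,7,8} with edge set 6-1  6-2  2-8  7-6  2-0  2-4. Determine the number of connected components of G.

3

Component: {3}
Component: {5}
Component: {0, 1, 2, 4, 6, 7, 8}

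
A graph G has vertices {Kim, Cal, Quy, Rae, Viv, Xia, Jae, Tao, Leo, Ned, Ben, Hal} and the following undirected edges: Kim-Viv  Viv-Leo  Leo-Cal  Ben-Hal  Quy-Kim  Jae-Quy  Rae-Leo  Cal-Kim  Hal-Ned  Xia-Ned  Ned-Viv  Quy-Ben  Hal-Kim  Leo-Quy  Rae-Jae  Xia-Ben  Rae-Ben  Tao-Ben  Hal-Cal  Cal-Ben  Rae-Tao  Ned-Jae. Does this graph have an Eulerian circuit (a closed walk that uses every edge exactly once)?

Degrees: Kim:4, Cal:4, Quy:4, Rae:4, Viv:3, Xia:2, Jae:3, Tao:2, Leo:4, Ned:4, Ben:6, Hal:4
Viv, Jae have odd degree; an Eulerian circuit needs every degree to be even, so none exists.

No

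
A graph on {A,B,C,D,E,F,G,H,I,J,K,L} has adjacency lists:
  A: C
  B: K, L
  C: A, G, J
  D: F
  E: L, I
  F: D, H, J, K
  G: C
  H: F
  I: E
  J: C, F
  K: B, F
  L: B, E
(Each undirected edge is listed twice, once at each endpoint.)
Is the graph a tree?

|V| = 12, |E| = 11.
It is connected with exactly 11 edges, hence acyclic — it is a tree.

Yes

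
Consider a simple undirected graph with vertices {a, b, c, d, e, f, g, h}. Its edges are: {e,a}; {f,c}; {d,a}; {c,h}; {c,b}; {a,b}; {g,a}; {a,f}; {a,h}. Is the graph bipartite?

Yes

Color {b, d, e, f, g, h} black and {a, c} white. No edge joins two same-colored vertices, so the graph is bipartite.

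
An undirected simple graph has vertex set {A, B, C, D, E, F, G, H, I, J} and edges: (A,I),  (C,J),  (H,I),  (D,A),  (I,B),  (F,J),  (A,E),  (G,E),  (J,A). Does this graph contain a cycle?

|V| = 10, |E| = 9, number of components = 1.
Since 9 = 10 - 1, the graph is a forest and contains no cycle.

No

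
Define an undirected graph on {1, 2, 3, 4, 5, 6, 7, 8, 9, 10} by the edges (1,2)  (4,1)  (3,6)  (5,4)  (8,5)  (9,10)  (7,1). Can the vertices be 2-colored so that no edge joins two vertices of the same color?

Yes

A valid 2-coloring puts {2, 4, 6, 7, 8, 10} on one side and {1, 3, 5, 9} on the other; every edge crosses between the two sides.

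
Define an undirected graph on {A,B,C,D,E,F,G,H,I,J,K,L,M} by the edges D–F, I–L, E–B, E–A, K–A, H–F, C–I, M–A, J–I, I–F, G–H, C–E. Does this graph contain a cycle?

The graph has 13 vertices, 12 edges, and 1 connected component.
A forest on 13 vertices with 1 component has exactly 12 edges, which matches — so no cycle.

No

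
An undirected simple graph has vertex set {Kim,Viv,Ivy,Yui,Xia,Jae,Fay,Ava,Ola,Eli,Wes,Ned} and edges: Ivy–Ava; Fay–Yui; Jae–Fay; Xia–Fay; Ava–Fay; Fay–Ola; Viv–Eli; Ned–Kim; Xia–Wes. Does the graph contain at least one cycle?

No

|V| = 12, |E| = 9, number of components = 3.
A forest on 12 vertices with 3 components has exactly 9 edges, which matches — so no cycle.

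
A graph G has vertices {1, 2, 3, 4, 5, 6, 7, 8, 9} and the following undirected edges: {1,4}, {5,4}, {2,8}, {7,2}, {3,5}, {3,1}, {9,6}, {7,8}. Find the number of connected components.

3

Component: {6, 9}
Component: {2, 7, 8}
Component: {1, 3, 4, 5}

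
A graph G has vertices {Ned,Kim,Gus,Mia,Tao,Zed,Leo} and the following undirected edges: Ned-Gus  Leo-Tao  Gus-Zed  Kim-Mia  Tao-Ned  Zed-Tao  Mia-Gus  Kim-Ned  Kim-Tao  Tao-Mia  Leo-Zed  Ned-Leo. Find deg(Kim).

3

Neighbors of Kim: Ned, Mia, Tao.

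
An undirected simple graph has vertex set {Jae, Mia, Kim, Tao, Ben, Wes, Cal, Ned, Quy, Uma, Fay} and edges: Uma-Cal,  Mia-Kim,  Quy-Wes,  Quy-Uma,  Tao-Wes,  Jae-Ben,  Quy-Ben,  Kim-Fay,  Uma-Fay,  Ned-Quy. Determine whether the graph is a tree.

|V| = 11, |E| = 10.
It is connected with exactly 10 edges, hence acyclic — it is a tree.

Yes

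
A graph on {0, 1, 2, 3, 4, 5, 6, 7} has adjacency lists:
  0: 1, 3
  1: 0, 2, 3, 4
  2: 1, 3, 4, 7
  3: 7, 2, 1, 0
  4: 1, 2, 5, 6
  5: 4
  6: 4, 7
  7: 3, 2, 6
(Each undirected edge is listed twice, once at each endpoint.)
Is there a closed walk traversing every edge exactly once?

Degrees: 0:2, 1:4, 2:4, 3:4, 4:4, 5:1, 6:2, 7:3
5, 7 have odd degree; an Eulerian circuit needs every degree to be even, so none exists.

No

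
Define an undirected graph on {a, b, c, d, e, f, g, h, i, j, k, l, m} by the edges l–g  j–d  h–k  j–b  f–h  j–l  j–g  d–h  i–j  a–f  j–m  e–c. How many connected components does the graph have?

Component: {c, e}
Component: {a, b, d, f, g, h, i, j, k, l, m}

2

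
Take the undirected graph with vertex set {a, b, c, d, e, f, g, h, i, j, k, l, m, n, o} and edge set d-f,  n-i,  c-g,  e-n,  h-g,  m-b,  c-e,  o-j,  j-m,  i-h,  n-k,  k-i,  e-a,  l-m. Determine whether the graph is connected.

Component: {d, f}
Component: {b, j, l, m, o}
Component: {a, c, e, g, h, i, k, n}
There are 3 separate components, so the graph is not connected.

No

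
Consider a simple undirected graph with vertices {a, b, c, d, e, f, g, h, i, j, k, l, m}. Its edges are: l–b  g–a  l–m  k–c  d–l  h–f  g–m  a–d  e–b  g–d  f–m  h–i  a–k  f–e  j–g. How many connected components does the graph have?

Component: {a, b, c, d, e, f, g, h, i, j, k, l, m}

1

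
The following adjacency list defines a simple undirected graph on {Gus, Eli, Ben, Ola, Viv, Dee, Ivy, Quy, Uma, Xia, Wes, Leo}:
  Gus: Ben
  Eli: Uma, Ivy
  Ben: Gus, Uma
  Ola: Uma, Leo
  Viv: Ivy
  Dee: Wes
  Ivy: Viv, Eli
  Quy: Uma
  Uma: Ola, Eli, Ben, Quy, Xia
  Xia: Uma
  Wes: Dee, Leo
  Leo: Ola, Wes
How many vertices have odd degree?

Degrees: Gus:1, Eli:2, Ben:2, Ola:2, Viv:1, Dee:1, Ivy:2, Quy:1, Uma:5, Xia:1, Wes:2, Leo:2
Odd-degree vertices: Gus, Viv, Dee, Quy, Uma, Xia.

6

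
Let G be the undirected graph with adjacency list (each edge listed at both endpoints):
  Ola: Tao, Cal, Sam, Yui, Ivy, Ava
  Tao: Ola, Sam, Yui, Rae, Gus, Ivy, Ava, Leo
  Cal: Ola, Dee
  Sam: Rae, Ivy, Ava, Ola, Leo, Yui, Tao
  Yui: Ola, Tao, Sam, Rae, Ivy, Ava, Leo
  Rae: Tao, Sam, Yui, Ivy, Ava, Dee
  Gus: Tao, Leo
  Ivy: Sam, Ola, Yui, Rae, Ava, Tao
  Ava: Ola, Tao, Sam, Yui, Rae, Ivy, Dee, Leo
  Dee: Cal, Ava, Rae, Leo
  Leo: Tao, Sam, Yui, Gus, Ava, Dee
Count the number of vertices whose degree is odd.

Degrees: Ola:6, Tao:8, Cal:2, Sam:7, Yui:7, Rae:6, Gus:2, Ivy:6, Ava:8, Dee:4, Leo:6
Odd-degree vertices: Sam, Yui.

2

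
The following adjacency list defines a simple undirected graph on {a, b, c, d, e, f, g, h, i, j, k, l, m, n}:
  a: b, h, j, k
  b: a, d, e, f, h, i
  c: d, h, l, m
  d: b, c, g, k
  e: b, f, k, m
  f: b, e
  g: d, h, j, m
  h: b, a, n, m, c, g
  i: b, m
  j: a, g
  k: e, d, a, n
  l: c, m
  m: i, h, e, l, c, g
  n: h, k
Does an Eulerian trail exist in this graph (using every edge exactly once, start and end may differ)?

Yes

Degrees: a:4, b:6, c:4, d:4, e:4, f:2, g:4, h:6, i:2, j:2, k:4, l:2, m:6, n:2
Odd-degree vertices: none (0 total).
With 0 odd-degree vertices and all edges in one connected piece, an Eulerian trail exists.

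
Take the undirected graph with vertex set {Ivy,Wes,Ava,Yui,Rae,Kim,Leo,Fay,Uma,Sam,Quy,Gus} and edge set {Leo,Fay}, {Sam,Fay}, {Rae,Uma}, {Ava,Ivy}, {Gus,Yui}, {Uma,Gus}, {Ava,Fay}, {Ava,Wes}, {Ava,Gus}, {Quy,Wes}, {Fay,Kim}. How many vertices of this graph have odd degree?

Degrees: Ivy:1, Wes:2, Ava:4, Yui:1, Rae:1, Kim:1, Leo:1, Fay:4, Uma:2, Sam:1, Quy:1, Gus:3
Odd-degree vertices: Ivy, Yui, Rae, Kim, Leo, Sam, Quy, Gus.

8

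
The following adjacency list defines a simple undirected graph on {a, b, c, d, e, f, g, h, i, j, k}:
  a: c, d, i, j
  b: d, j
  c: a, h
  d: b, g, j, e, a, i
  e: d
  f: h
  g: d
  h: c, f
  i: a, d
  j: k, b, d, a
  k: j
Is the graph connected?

Yes

Starting from a and exploring outward reaches every vertex (a, d, i, c, j, b, e, g, h, k, f); the graph is connected.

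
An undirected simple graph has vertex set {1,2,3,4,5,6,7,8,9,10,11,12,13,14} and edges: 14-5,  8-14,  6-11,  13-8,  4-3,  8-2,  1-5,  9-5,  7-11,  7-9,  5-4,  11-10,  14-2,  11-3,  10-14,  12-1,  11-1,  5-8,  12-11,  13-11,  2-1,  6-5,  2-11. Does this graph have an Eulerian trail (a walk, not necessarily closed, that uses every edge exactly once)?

Degrees: 1:4, 2:4, 3:2, 4:2, 5:6, 6:2, 7:2, 8:4, 9:2, 10:2, 11:8, 12:2, 13:2, 14:4
Odd-degree vertices: none (0 total).
The non-isolated vertices are connected and exactly 0 have odd degree, so an Eulerian trail exists.

Yes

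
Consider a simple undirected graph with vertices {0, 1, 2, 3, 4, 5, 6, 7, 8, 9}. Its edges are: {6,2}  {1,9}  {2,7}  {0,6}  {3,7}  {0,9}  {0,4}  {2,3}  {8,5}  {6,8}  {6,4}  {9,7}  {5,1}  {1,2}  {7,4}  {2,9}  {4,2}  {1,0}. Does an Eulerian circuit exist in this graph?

Degrees: 0:4, 1:4, 2:6, 3:2, 4:4, 5:2, 6:4, 7:4, 8:2, 9:4
All degrees are even and the non-isolated vertices are connected — an Eulerian circuit exists.

Yes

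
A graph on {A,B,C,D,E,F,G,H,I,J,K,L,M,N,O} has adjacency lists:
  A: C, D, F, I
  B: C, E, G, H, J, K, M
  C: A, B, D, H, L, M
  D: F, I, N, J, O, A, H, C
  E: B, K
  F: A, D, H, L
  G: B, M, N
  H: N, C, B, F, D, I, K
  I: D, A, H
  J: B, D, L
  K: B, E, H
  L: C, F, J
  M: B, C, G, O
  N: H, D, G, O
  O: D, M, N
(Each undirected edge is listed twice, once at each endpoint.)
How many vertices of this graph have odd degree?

Degrees: A:4, B:7, C:6, D:8, E:2, F:4, G:3, H:7, I:3, J:3, K:3, L:3, M:4, N:4, O:3
Odd-degree vertices: B, G, H, I, J, K, L, O.

8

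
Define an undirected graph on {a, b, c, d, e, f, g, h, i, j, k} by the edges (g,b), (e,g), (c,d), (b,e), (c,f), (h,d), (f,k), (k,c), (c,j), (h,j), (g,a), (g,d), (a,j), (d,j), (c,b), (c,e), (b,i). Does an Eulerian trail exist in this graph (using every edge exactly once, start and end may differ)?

Degrees: a:2, b:4, c:6, d:4, e:3, f:2, g:4, h:2, i:1, j:4, k:2
Odd-degree vertices: e, i (2 total).
With 2 odd-degree vertices and all edges in one connected piece, an Eulerian trail exists (from e to i).

Yes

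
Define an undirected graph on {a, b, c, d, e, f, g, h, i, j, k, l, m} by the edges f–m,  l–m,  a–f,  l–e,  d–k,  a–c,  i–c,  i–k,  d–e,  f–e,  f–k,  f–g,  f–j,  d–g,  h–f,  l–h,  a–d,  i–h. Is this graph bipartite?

No

The cycle k-i-c-a-d-k has length 5, which is odd, so the graph is not bipartite.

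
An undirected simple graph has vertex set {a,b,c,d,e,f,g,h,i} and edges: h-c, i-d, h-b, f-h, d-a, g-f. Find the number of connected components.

Component: {e}
Component: {a, d, i}
Component: {b, c, f, g, h}

3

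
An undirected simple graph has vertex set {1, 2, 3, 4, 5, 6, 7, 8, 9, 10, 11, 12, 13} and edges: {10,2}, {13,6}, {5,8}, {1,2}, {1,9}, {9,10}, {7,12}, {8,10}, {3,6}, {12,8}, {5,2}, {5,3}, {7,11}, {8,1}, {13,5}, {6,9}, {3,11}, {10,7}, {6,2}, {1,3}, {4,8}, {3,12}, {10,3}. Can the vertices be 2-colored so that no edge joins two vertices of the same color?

Partition the vertices as {2, 3, 7, 8, 9, 13} vs {1, 4, 5, 6, 10, 11, 12}. Each listed edge has one endpoint in each part, so the graph is bipartite.

Yes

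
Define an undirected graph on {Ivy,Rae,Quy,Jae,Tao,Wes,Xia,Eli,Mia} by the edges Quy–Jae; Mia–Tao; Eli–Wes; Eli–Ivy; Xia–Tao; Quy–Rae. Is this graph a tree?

|V| = 9, |E| = 6.
It splits into 3 components, so it cannot be a tree.

No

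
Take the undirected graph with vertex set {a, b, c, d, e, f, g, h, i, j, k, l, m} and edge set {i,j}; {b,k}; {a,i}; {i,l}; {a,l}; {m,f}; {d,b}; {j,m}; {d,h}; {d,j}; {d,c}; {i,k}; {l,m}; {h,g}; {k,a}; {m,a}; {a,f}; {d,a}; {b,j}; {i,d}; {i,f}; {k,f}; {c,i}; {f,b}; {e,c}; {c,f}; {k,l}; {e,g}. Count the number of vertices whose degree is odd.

Degrees: a:6, b:4, c:4, d:6, e:2, f:6, g:2, h:2, i:7, j:4, k:5, l:4, m:4
Odd-degree vertices: i, k.

2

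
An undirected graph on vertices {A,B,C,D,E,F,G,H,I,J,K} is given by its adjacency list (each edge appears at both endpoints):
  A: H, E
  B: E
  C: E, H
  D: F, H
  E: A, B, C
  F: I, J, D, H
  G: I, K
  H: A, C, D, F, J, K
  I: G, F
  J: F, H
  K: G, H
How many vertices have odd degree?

Degrees: A:2, B:1, C:2, D:2, E:3, F:4, G:2, H:6, I:2, J:2, K:2
Odd-degree vertices: B, E.

2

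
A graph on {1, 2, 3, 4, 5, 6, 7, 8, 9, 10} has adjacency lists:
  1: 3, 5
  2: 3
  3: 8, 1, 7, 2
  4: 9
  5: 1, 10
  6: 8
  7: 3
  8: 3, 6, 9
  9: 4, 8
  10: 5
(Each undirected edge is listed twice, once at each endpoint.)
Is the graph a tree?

The graph has 10 vertices and 9 edges.
It is connected with exactly 9 edges, hence acyclic — it is a tree.

Yes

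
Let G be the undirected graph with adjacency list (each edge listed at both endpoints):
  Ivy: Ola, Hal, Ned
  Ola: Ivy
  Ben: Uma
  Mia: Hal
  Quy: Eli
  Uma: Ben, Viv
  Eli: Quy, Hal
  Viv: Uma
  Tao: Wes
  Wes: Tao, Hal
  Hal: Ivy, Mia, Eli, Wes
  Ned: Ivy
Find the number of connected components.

Component: {Ben, Uma, Viv}
Component: {Ivy, Ola, Mia, Quy, Eli, Tao, Wes, Hal, Ned}

2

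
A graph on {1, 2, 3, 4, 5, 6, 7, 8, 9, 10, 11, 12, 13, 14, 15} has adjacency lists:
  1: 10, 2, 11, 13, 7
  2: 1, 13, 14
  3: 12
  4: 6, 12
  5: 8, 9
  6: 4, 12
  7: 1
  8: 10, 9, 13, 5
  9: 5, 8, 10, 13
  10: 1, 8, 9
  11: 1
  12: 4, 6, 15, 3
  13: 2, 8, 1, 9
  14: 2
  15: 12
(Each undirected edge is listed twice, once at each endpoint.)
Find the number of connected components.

Component: {3, 4, 6, 12, 15}
Component: {1, 2, 5, 7, 8, 9, 10, 11, 13, 14}

2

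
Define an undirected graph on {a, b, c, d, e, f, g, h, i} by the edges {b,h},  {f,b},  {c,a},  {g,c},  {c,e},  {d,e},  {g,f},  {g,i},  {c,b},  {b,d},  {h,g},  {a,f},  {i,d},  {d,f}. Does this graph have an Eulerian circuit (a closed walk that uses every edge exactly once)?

Yes

Degrees: a:2, b:4, c:4, d:4, e:2, f:4, g:4, h:2, i:2
Every vertex has even degree and the edges form a single connected piece, so an Eulerian circuit exists.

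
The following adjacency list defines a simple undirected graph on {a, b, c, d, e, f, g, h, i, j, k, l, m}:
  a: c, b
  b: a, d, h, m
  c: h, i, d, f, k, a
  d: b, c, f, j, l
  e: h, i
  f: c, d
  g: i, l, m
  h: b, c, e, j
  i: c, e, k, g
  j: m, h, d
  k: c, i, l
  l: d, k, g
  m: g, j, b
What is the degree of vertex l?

Neighbors of l: d, g, k.

3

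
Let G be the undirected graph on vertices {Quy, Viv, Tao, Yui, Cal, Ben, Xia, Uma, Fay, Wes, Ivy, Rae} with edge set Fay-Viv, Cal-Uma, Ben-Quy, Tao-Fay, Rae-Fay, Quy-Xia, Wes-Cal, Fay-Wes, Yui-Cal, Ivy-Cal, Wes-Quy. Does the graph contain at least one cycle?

The graph has 12 vertices, 11 edges, and 1 connected component.
A forest on 12 vertices with 1 component has exactly 11 edges, which matches — so no cycle.

No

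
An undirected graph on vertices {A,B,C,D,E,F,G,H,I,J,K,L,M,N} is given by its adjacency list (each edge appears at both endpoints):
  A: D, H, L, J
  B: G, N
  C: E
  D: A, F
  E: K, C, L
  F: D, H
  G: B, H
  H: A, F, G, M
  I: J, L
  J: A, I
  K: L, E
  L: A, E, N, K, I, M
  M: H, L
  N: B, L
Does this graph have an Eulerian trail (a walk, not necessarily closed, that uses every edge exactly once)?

Yes

Degrees: A:4, B:2, C:1, D:2, E:3, F:2, G:2, H:4, I:2, J:2, K:2, L:6, M:2, N:2
Odd-degree vertices: C, E (2 total).
The non-isolated vertices are connected and exactly 2 have odd degree, so an Eulerian trail exists (from C to E).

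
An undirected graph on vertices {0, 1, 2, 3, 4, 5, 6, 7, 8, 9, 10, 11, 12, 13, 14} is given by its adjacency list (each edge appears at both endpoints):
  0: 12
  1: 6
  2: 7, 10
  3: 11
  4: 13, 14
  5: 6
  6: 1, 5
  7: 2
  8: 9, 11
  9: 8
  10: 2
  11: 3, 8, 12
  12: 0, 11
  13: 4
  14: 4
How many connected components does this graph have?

Component: {1, 5, 6}
Component: {2, 7, 10}
Component: {4, 13, 14}
Component: {0, 3, 8, 9, 11, 12}

4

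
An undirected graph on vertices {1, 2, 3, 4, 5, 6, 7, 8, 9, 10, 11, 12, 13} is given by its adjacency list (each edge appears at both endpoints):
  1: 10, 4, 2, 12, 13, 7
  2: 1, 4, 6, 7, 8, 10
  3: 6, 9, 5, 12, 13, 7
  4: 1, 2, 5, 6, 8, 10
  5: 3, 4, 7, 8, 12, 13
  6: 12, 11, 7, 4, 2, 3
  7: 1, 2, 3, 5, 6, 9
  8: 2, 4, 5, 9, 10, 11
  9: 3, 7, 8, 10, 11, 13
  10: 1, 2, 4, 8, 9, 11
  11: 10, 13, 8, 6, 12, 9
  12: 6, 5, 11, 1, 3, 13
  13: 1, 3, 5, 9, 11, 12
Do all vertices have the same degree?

Degrees: 1:6, 2:6, 3:6, 4:6, 5:6, 6:6, 7:6, 8:6, 9:6, 10:6, 11:6, 12:6, 13:6
Every vertex has degree 6, so the graph is 6-regular.

Yes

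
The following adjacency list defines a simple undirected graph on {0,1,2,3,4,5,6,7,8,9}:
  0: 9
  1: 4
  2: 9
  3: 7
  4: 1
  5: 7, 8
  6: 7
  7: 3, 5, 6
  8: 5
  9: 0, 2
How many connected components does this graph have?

3

Component: {1, 4}
Component: {0, 2, 9}
Component: {3, 5, 6, 7, 8}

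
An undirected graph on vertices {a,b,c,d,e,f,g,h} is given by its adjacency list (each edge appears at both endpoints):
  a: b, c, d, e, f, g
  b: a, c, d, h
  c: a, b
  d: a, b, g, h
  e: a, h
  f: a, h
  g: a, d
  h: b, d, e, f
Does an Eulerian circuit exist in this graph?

Yes

Degrees: a:6, b:4, c:2, d:4, e:2, f:2, g:2, h:4
Every vertex has even degree and the edges form a single connected piece, so an Eulerian circuit exists.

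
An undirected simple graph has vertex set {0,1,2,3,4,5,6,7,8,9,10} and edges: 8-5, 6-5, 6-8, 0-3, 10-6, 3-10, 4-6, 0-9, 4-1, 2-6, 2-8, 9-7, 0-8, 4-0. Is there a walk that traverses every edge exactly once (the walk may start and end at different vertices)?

No

Degrees: 0:4, 1:1, 2:2, 3:2, 4:3, 5:2, 6:5, 7:1, 8:4, 9:2, 10:2
Odd-degree vertices: 1, 4, 6, 7 (4 total).
With 4 odd-degree vertices (more than two), no single trail can use every edge.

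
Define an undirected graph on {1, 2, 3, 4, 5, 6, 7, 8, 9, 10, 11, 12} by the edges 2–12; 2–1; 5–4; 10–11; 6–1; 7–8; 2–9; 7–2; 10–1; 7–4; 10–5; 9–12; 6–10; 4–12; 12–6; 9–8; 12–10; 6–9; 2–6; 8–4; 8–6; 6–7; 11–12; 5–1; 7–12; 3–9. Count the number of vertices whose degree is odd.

8

Degrees: 1:4, 2:5, 3:1, 4:4, 5:3, 6:7, 7:5, 8:4, 9:5, 10:5, 11:2, 12:7
Odd-degree vertices: 2, 3, 5, 6, 7, 9, 10, 12.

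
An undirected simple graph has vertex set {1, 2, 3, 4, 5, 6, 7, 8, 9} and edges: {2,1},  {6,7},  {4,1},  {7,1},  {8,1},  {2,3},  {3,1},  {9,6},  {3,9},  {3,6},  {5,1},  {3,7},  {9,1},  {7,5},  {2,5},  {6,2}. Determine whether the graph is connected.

Starting from 1 and exploring outward reaches every vertex (1, 2, 4, 8, 9, 7, 3, 5, 6); the graph is connected.

Yes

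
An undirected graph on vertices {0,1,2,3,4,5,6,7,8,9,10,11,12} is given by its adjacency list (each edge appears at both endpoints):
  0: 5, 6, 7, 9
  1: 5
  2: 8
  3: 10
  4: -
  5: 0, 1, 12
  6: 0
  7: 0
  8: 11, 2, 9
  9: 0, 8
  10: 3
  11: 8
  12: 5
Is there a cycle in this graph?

|V| = 13, |E| = 10, number of components = 3.
Since 10 = 13 - 3, the graph is a forest and contains no cycle.

No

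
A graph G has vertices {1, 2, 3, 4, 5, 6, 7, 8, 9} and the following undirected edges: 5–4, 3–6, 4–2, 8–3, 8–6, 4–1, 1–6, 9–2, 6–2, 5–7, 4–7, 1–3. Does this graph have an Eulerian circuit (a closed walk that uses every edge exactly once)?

Degrees: 1:3, 2:3, 3:3, 4:4, 5:2, 6:4, 7:2, 8:2, 9:1
Vertices with odd degree: 1, 2, 3, 9. An Eulerian circuit requires all degrees even.

No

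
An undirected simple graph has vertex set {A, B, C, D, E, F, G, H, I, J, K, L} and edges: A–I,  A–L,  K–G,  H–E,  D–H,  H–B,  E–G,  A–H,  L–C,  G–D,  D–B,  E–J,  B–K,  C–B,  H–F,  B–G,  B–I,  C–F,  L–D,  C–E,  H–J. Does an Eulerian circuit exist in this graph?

Degrees: A:3, B:6, C:4, D:4, E:4, F:2, G:4, H:6, I:2, J:2, K:2, L:3
Vertices with odd degree: A, L. An Eulerian circuit requires all degrees even.

No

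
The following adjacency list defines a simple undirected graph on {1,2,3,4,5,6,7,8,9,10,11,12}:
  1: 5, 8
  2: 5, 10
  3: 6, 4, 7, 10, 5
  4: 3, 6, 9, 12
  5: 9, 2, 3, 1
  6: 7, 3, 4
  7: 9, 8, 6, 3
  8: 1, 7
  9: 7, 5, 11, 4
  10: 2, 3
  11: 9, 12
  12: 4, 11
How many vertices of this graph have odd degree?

Degrees: 1:2, 2:2, 3:5, 4:4, 5:4, 6:3, 7:4, 8:2, 9:4, 10:2, 11:2, 12:2
Odd-degree vertices: 3, 6.

2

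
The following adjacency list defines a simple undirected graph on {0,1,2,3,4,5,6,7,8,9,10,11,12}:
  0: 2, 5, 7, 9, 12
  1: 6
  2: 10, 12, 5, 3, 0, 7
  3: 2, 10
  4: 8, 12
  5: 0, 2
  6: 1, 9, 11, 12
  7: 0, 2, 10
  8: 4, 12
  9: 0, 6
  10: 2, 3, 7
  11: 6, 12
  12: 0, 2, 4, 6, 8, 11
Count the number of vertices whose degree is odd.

4

Degrees: 0:5, 1:1, 2:6, 3:2, 4:2, 5:2, 6:4, 7:3, 8:2, 9:2, 10:3, 11:2, 12:6
Odd-degree vertices: 0, 1, 7, 10.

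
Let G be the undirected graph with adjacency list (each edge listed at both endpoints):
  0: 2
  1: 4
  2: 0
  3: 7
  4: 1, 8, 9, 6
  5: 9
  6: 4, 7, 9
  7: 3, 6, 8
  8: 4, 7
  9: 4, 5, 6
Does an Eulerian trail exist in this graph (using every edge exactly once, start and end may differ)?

No

Degrees: 0:1, 1:1, 2:1, 3:1, 4:4, 5:1, 6:3, 7:3, 8:2, 9:3
Odd-degree vertices: 0, 1, 2, 3, 5, 6, 7, 9 (8 total).
An Eulerian trail requires 0 or 2 odd-degree vertices; here there are 8.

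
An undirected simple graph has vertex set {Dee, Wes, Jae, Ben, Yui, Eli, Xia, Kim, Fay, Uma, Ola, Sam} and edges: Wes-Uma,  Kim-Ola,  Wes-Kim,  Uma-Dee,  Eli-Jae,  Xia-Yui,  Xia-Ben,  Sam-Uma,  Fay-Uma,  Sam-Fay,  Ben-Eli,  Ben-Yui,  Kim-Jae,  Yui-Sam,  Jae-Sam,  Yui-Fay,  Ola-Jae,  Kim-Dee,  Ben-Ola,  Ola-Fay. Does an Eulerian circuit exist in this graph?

Yes

Degrees: Dee:2, Wes:2, Jae:4, Ben:4, Yui:4, Eli:2, Xia:2, Kim:4, Fay:4, Uma:4, Ola:4, Sam:4
All degrees are even and the non-isolated vertices are connected — an Eulerian circuit exists.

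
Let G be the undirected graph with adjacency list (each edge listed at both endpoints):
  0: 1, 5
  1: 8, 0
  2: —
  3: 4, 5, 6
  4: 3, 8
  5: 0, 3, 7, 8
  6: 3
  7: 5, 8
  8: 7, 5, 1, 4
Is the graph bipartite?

The cycle 5-7-8-5 has length 3, which is odd, so the graph is not bipartite.

No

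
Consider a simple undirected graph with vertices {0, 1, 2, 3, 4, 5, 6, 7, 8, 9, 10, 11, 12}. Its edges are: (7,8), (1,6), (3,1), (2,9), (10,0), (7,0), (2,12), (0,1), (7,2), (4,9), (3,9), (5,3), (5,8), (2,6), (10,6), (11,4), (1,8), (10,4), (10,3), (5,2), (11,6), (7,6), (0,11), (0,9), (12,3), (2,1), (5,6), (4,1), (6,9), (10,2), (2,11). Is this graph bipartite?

No

The cycle 2-6-9-2 has length 3, which is odd, so the graph is not bipartite.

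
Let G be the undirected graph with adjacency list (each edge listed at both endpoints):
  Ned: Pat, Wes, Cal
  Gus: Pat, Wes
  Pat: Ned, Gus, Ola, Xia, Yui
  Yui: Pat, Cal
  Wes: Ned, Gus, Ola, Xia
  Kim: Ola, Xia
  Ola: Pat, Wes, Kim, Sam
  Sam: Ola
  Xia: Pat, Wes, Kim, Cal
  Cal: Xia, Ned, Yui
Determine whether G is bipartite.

Yes

Partition the vertices as {Pat, Wes, Kim, Sam, Cal} vs {Ned, Gus, Yui, Ola, Xia}. Each listed edge has one endpoint in each part, so the graph is bipartite.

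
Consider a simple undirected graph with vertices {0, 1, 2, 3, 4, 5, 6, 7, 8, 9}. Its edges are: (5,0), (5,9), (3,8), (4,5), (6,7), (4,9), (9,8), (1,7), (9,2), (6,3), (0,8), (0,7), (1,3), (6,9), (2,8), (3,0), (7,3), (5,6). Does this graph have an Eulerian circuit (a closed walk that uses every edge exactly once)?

Degrees: 0:4, 1:2, 2:2, 3:5, 4:2, 5:4, 6:4, 7:4, 8:4, 9:5
Vertices with odd degree: 3, 9. An Eulerian circuit requires all degrees even.

No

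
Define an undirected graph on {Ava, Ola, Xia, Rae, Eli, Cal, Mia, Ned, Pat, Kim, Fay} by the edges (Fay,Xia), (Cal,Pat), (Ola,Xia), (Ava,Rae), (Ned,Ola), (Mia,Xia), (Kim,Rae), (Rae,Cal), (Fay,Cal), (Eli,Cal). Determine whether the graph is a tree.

|V| = 11, |E| = 10.
Connected and |E| = |V| - 1, which characterizes a tree.

Yes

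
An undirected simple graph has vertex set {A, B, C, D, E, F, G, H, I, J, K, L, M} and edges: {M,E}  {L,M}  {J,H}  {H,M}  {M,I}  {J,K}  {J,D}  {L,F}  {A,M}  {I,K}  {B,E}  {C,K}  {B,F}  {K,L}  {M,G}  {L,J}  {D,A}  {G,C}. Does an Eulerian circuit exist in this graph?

Degrees: A:2, B:2, C:2, D:2, E:2, F:2, G:2, H:2, I:2, J:4, K:4, L:4, M:6
Every vertex has even degree and the edges form a single connected piece, so an Eulerian circuit exists.

Yes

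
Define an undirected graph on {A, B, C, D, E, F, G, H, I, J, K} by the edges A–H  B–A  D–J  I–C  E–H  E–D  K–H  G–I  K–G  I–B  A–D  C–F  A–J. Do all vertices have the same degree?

Degrees: A:4, B:2, C:2, D:3, E:2, F:1, G:2, H:3, I:3, J:2, K:2
Vertex F has degree 1 while A has degree 4, so the graph is not regular.

No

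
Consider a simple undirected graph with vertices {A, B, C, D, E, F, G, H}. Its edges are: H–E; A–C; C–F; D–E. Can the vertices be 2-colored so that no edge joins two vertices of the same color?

Partition the vertices as {B, C, E, G} vs {A, D, F, H}. Each listed edge has one endpoint in each part, so the graph is bipartite.

Yes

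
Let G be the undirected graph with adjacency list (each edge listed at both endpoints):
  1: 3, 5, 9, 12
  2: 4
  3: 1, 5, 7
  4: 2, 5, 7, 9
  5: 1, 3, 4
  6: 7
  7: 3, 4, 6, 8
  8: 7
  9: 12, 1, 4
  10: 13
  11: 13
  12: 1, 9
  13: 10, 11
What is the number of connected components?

Component: {10, 11, 13}
Component: {1, 2, 3, 4, 5, 6, 7, 8, 9, 12}

2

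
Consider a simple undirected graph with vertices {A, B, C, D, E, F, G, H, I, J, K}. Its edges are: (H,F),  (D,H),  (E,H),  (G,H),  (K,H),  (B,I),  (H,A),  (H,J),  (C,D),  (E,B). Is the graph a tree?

Yes

The graph has 11 vertices and 10 edges.
It is connected with exactly 10 edges, hence acyclic — it is a tree.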